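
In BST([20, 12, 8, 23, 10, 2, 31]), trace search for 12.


BST root = 20
Search for 12: compare at each node
Path: [20, 12]


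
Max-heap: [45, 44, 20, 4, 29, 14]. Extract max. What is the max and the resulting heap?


Max = 45
Replace root with last, heapify down
Resulting heap: [44, 29, 20, 4, 14]


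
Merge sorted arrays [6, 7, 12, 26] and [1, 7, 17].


Compare heads, take smaller each step.
Merged: [1, 6, 7, 7, 12, 17, 26]


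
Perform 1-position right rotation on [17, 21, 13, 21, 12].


Right rotate by 1: [12, 17, 21, 13, 21]


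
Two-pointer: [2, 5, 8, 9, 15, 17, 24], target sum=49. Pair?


Two pointers: lo=0, hi=6
No pair sums to 49


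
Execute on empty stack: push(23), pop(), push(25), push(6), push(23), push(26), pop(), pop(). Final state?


push(23) -> [23]
pop() returns 23 -> []
push(25) -> [25]
push(6) -> [25, 6]
push(23) -> [25, 6, 23]
push(26) -> [25, 6, 23, 26]
pop() returns 26 -> [25, 6, 23]
pop() returns 23 -> [25, 6]
Final stack (bottom to top): [25, 6]


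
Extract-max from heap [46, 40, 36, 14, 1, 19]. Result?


Max = 46
Replace root with last, heapify down
Resulting heap: [40, 19, 36, 14, 1]


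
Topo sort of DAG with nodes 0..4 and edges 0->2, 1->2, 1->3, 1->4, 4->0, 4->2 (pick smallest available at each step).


Kahn's algorithm, process smallest node first
Order: [1, 3, 4, 0, 2]


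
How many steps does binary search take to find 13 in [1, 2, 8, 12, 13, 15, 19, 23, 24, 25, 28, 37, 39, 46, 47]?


Search for 13:
[0,14] mid=7 arr[7]=23
[0,6] mid=3 arr[3]=12
[4,6] mid=5 arr[5]=15
[4,4] mid=4 arr[4]=13
Total: 4 comparisons


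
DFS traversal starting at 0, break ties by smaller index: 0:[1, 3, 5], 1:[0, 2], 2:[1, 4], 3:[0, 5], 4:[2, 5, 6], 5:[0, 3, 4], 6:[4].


DFS stack-based: start with [0]
Visit order: [0, 1, 2, 4, 5, 3, 6]


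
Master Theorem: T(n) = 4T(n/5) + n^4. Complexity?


a=4, b=5, c=4. log_5(4)=0.861 < c=4. Case 3: O(n^c) = O(n^4)
Complexity: O(n^4)


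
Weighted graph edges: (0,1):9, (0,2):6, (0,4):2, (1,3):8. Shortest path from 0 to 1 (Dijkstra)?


Dijkstra from 0:
Distances: {0: 0, 1: 9, 2: 6, 3: 17, 4: 2}
Shortest distance to 1 = 9, path = [0, 1]


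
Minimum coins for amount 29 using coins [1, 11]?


dp[0]=0; dp[i]=1+min(dp[i-c] for c in coins)
...dp[24]=4, dp[25]=5, dp[26]=6, dp[27]=7, dp[28]=8, dp[29]=9
Minimum coins for 29 = 9


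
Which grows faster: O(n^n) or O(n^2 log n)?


n^2 log n grows slower than n^n
O(n^2 log n) is asymptotically smaller; O(n^n) grows faster


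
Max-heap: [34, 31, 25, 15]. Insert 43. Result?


Append 43: [34, 31, 25, 15, 43]
Bubble up: swap idx 4(43) with idx 1(31); swap idx 1(43) with idx 0(34)
Result: [43, 34, 25, 15, 31]


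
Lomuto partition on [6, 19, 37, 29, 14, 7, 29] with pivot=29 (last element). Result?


Elements <= 29 go left of pivot.
Result: [6, 19, 29, 14, 7, 29, 37], pivot at index 5


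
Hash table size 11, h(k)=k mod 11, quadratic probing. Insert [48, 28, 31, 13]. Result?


Insertions: 48->slot 4; 28->slot 6; 31->slot 9; 13->slot 2
Table: [None, None, 13, None, 48, None, 28, None, None, 31, None]


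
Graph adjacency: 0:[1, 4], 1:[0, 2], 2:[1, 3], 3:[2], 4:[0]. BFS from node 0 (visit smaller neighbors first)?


BFS queue: start with [0]
Visit order: [0, 1, 4, 2, 3]


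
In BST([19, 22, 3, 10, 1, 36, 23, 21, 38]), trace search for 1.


BST root = 19
Search for 1: compare at each node
Path: [19, 3, 1]


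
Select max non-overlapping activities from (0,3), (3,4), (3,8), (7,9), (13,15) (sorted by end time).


Greedy: pick earliest-ending, then skip overlaps.
Selected (4 activities): [(0, 3), (3, 4), (7, 9), (13, 15)]


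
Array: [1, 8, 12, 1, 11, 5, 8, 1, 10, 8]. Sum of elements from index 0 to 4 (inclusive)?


Prefix sums: [0, 1, 9, 21, 22, 33, 38, 46, 47, 57, 65]
Sum[0..4] = prefix[5] - prefix[0] = 33 - 0 = 33


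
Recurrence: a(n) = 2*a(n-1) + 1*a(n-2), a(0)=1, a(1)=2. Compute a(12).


Build bottom-up:
...a(10)=5741, a(11)=13860, a(12)=2*13860+1*5741=33461


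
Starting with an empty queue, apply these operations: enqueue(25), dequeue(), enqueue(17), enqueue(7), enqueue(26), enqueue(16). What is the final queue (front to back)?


enqueue(25) -> [25]
dequeue() returns 25 -> []
enqueue(17) -> [17]
enqueue(7) -> [17, 7]
enqueue(26) -> [17, 7, 26]
enqueue(16) -> [17, 7, 26, 16]
Final queue (front to back): [17, 7, 26, 16]


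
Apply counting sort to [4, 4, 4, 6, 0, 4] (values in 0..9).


Count array: [1, 0, 0, 0, 4, 0, 1, 0, 0, 0]
Reconstruct: [0, 4, 4, 4, 4, 6]


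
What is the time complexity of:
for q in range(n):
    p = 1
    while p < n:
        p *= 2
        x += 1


Per nesting level: O(n) * O(log n) = O(n log n)
Complexity: O(n log n)


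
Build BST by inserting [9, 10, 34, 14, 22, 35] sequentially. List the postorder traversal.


Root = 9; build tree by BST insertion.
Postorder traversal: [22, 14, 35, 34, 10, 9]


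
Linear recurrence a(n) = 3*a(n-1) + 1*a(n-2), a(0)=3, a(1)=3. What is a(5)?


Build bottom-up:
...a(3)=39, a(4)=129, a(5)=3*129+1*39=426


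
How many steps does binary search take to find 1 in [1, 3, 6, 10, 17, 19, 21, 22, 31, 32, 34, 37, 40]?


Search for 1:
[0,12] mid=6 arr[6]=21
[0,5] mid=2 arr[2]=6
[0,1] mid=0 arr[0]=1
Total: 3 comparisons


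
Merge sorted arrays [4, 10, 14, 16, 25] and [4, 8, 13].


Compare heads, take smaller each step.
Merged: [4, 4, 8, 10, 13, 14, 16, 25]


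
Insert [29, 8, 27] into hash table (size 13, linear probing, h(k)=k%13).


Insertions: 29->slot 3; 8->slot 8; 27->slot 1
Table: [None, 27, None, 29, None, None, None, None, 8, None, None, None, None]


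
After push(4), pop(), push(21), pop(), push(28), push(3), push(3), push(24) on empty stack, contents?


push(4) -> [4]
pop() returns 4 -> []
push(21) -> [21]
pop() returns 21 -> []
push(28) -> [28]
push(3) -> [28, 3]
push(3) -> [28, 3, 3]
push(24) -> [28, 3, 3, 24]
Final stack (bottom to top): [28, 3, 3, 24]


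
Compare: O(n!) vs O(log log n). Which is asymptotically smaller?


double-logarithmic grows slower than factorial
O(log log n) is asymptotically smaller; O(n!) grows faster


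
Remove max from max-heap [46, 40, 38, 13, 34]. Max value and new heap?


Max = 46
Replace root with last, heapify down
Resulting heap: [40, 34, 38, 13]


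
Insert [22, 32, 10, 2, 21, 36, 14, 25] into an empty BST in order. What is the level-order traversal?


Root = 22; build tree by BST insertion.
Level-Order traversal: [22, 10, 32, 2, 21, 25, 36, 14]


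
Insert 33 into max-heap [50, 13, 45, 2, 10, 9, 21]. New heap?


Append 33: [50, 13, 45, 2, 10, 9, 21, 33]
Bubble up: swap idx 7(33) with idx 3(2); swap idx 3(33) with idx 1(13)
Result: [50, 33, 45, 13, 10, 9, 21, 2]


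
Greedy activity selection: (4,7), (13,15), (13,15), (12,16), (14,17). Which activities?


Greedy: pick earliest-ending, then skip overlaps.
Selected (2 activities): [(4, 7), (13, 15)]


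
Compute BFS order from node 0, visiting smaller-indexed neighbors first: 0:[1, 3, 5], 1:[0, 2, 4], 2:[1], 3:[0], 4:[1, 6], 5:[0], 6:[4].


BFS queue: start with [0]
Visit order: [0, 1, 3, 5, 2, 4, 6]


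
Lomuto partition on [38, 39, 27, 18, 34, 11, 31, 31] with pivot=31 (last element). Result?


Elements <= 31 go left of pivot.
Result: [27, 18, 11, 31, 31, 38, 39, 34], pivot at index 4


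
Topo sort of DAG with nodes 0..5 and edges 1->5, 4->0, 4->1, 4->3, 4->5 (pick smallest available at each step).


Kahn's algorithm, process smallest node first
Order: [2, 4, 0, 1, 3, 5]


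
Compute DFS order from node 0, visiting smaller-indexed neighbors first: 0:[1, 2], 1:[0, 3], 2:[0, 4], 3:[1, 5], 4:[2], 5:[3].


DFS stack-based: start with [0]
Visit order: [0, 1, 3, 5, 2, 4]


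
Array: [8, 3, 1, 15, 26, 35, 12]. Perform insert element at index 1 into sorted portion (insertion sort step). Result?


After one pass: [3, 8, 1, 15, 26, 35, 12]


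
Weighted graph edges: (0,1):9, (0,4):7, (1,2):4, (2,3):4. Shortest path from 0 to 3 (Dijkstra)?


Dijkstra from 0:
Distances: {0: 0, 1: 9, 2: 13, 3: 17, 4: 7}
Shortest distance to 3 = 17, path = [0, 1, 2, 3]


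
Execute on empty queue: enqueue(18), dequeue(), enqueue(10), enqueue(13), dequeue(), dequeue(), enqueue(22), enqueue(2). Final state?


enqueue(18) -> [18]
dequeue() returns 18 -> []
enqueue(10) -> [10]
enqueue(13) -> [10, 13]
dequeue() returns 10 -> [13]
dequeue() returns 13 -> []
enqueue(22) -> [22]
enqueue(2) -> [22, 2]
Final queue (front to back): [22, 2]


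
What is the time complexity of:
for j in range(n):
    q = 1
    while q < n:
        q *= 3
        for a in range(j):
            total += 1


Per nesting level: O(n) * O(log n) * O(n) [triangular over j] = O(n^2 log n)
Complexity: O(n^2 log n)


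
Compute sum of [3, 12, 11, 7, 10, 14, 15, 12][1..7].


Prefix sums: [0, 3, 15, 26, 33, 43, 57, 72, 84]
Sum[1..7] = prefix[8] - prefix[1] = 84 - 3 = 81


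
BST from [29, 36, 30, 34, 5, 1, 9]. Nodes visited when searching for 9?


BST root = 29
Search for 9: compare at each node
Path: [29, 5, 9]


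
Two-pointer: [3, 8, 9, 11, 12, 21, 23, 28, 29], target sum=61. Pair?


Two pointers: lo=0, hi=8
No pair sums to 61


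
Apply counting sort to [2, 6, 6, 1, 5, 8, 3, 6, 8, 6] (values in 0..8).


Count array: [0, 1, 1, 1, 0, 1, 4, 0, 2]
Reconstruct: [1, 2, 3, 5, 6, 6, 6, 6, 8, 8]


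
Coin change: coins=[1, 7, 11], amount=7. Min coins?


dp[0]=0; dp[i]=1+min(dp[i-c] for c in coins)
...dp[2]=2, dp[3]=3, dp[4]=4, dp[5]=5, dp[6]=6, dp[7]=1
Minimum coins for 7 = 1


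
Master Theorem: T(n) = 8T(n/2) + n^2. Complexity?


a=8, b=2, c=2. log_2(8)=3 > c=2. Case 1: O(n^log_b(a)) = O(n^3)
Complexity: O(n^3)


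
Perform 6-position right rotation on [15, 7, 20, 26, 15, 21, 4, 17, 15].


Right rotate by 6: [26, 15, 21, 4, 17, 15, 15, 7, 20]


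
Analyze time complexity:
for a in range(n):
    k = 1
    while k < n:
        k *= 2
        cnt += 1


Per nesting level: O(n) * O(log n) = O(n log n)
Complexity: O(n log n)


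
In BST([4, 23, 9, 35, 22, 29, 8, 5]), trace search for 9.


BST root = 4
Search for 9: compare at each node
Path: [4, 23, 9]


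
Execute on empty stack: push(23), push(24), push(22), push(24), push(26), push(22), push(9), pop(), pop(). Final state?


push(23) -> [23]
push(24) -> [23, 24]
push(22) -> [23, 24, 22]
push(24) -> [23, 24, 22, 24]
push(26) -> [23, 24, 22, 24, 26]
push(22) -> [23, 24, 22, 24, 26, 22]
push(9) -> [23, 24, 22, 24, 26, 22, 9]
pop() returns 9 -> [23, 24, 22, 24, 26, 22]
pop() returns 22 -> [23, 24, 22, 24, 26]
Final stack (bottom to top): [23, 24, 22, 24, 26]


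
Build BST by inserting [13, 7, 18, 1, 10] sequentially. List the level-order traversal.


Root = 13; build tree by BST insertion.
Level-Order traversal: [13, 7, 18, 1, 10]


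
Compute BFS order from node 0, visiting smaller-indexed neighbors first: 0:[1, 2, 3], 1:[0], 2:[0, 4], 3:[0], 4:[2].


BFS queue: start with [0]
Visit order: [0, 1, 2, 3, 4]


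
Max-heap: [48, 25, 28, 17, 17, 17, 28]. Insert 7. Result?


Append 7: [48, 25, 28, 17, 17, 17, 28, 7]
Bubble up: no swaps needed
Result: [48, 25, 28, 17, 17, 17, 28, 7]


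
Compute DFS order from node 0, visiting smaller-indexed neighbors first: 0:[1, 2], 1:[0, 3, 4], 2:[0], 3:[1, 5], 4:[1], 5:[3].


DFS stack-based: start with [0]
Visit order: [0, 1, 3, 5, 4, 2]


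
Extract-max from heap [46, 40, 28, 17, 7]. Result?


Max = 46
Replace root with last, heapify down
Resulting heap: [40, 17, 28, 7]


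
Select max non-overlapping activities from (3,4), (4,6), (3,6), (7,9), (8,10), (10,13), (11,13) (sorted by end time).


Greedy: pick earliest-ending, then skip overlaps.
Selected (4 activities): [(3, 4), (4, 6), (7, 9), (10, 13)]


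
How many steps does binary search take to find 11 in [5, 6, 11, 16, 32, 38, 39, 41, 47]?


Search for 11:
[0,8] mid=4 arr[4]=32
[0,3] mid=1 arr[1]=6
[2,3] mid=2 arr[2]=11
Total: 3 comparisons


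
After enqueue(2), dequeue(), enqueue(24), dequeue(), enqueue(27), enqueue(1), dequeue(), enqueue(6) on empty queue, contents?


enqueue(2) -> [2]
dequeue() returns 2 -> []
enqueue(24) -> [24]
dequeue() returns 24 -> []
enqueue(27) -> [27]
enqueue(1) -> [27, 1]
dequeue() returns 27 -> [1]
enqueue(6) -> [1, 6]
Final queue (front to back): [1, 6]


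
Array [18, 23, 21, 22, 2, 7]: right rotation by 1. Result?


Right rotate by 1: [7, 18, 23, 21, 22, 2]


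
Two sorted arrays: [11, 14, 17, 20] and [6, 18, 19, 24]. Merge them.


Compare heads, take smaller each step.
Merged: [6, 11, 14, 17, 18, 19, 20, 24]


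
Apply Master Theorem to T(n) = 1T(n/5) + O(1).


a=1, b=5, c=0. log_5(1)=0 = c=0. Case 2: O(n^c log n) = O(log n)
Complexity: O(log n)


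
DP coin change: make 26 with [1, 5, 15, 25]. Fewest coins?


dp[0]=0; dp[i]=1+min(dp[i-c] for c in coins)
...dp[21]=3, dp[22]=4, dp[23]=5, dp[24]=6, dp[25]=1, dp[26]=2
Minimum coins for 26 = 2


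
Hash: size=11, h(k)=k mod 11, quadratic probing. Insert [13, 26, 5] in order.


Insertions: 13->slot 2; 26->slot 4; 5->slot 5
Table: [None, None, 13, None, 26, 5, None, None, None, None, None]


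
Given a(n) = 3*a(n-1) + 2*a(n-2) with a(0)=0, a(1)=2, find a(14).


Build bottom-up:
...a(12)=2020590, a(13)=7196438, a(14)=3*7196438+2*2020590=25630494


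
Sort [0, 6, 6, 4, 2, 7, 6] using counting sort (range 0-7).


Count array: [1, 0, 1, 0, 1, 0, 3, 1]
Reconstruct: [0, 2, 4, 6, 6, 6, 7]


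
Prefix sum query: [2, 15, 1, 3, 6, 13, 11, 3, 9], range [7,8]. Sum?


Prefix sums: [0, 2, 17, 18, 21, 27, 40, 51, 54, 63]
Sum[7..8] = prefix[9] - prefix[7] = 63 - 51 = 12


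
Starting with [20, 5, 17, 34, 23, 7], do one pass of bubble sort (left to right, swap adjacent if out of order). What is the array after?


After one pass: [5, 17, 20, 23, 7, 34]


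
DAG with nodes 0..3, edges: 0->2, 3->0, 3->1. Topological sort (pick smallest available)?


Kahn's algorithm, process smallest node first
Order: [3, 0, 1, 2]


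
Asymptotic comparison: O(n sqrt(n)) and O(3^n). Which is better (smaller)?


n^1.5 grows slower than exponential (base 3)
O(n sqrt(n)) is asymptotically smaller; O(3^n) grows faster


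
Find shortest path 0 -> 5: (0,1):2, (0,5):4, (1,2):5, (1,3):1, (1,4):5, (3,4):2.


Dijkstra from 0:
Distances: {0: 0, 1: 2, 2: 7, 3: 3, 4: 5, 5: 4}
Shortest distance to 5 = 4, path = [0, 5]


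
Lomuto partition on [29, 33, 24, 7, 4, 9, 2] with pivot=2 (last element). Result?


Elements <= 2 go left of pivot.
Result: [2, 33, 24, 7, 4, 9, 29], pivot at index 0


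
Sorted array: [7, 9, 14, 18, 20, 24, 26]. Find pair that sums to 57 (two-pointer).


Two pointers: lo=0, hi=6
No pair sums to 57


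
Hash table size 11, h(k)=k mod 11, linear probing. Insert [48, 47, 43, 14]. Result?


Insertions: 48->slot 4; 47->slot 3; 43->slot 10; 14->slot 5
Table: [None, None, None, 47, 48, 14, None, None, None, None, 43]


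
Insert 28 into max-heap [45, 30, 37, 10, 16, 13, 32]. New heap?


Append 28: [45, 30, 37, 10, 16, 13, 32, 28]
Bubble up: swap idx 7(28) with idx 3(10)
Result: [45, 30, 37, 28, 16, 13, 32, 10]


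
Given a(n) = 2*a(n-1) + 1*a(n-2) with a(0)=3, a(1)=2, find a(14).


Build bottom-up:
...a(12)=44943, a(13)=108502, a(14)=2*108502+1*44943=261947


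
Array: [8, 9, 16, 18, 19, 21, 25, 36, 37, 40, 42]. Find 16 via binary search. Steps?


Search for 16:
[0,10] mid=5 arr[5]=21
[0,4] mid=2 arr[2]=16
Total: 2 comparisons


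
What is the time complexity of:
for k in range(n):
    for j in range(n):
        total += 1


Per nesting level: O(n) * O(n) = O(n^2)
Complexity: O(n^2)


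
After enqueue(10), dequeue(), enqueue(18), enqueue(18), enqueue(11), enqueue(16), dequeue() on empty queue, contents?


enqueue(10) -> [10]
dequeue() returns 10 -> []
enqueue(18) -> [18]
enqueue(18) -> [18, 18]
enqueue(11) -> [18, 18, 11]
enqueue(16) -> [18, 18, 11, 16]
dequeue() returns 18 -> [18, 11, 16]
Final queue (front to back): [18, 11, 16]


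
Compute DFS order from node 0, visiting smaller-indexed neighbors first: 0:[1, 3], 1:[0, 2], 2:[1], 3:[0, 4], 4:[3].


DFS stack-based: start with [0]
Visit order: [0, 1, 2, 3, 4]


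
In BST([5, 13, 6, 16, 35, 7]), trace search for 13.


BST root = 5
Search for 13: compare at each node
Path: [5, 13]


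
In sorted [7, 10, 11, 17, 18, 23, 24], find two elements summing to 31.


Two pointers: lo=0, hi=6
Found pair: (7, 24) summing to 31


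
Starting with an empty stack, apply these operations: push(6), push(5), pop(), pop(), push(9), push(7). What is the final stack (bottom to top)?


push(6) -> [6]
push(5) -> [6, 5]
pop() returns 5 -> [6]
pop() returns 6 -> []
push(9) -> [9]
push(7) -> [9, 7]
Final stack (bottom to top): [9, 7]


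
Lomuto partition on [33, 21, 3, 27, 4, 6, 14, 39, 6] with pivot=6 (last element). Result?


Elements <= 6 go left of pivot.
Result: [3, 4, 6, 6, 21, 33, 14, 39, 27], pivot at index 3


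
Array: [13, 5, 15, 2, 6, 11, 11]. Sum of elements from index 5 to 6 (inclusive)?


Prefix sums: [0, 13, 18, 33, 35, 41, 52, 63]
Sum[5..6] = prefix[7] - prefix[5] = 63 - 41 = 22


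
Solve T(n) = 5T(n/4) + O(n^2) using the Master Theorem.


a=5, b=4, c=2. log_4(5)=1.161 < c=2. Case 3: O(n^c) = O(n^2)
Complexity: O(n^2)


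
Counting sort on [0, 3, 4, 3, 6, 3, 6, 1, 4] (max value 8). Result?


Count array: [1, 1, 0, 3, 2, 0, 2, 0, 0]
Reconstruct: [0, 1, 3, 3, 3, 4, 4, 6, 6]


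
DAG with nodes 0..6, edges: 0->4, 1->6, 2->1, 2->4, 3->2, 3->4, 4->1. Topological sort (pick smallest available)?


Kahn's algorithm, process smallest node first
Order: [0, 3, 2, 4, 1, 5, 6]


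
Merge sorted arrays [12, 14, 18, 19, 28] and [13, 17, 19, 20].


Compare heads, take smaller each step.
Merged: [12, 13, 14, 17, 18, 19, 19, 20, 28]


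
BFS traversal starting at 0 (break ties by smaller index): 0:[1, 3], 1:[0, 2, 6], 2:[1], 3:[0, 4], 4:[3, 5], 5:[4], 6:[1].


BFS queue: start with [0]
Visit order: [0, 1, 3, 2, 6, 4, 5]


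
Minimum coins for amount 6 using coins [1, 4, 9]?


dp[0]=0; dp[i]=1+min(dp[i-c] for c in coins)
...dp[1]=1, dp[2]=2, dp[3]=3, dp[4]=1, dp[5]=2, dp[6]=3
Minimum coins for 6 = 3


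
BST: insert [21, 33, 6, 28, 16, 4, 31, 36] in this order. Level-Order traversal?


Root = 21; build tree by BST insertion.
Level-Order traversal: [21, 6, 33, 4, 16, 28, 36, 31]


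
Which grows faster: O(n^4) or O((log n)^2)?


polylogarithmic grows slower than quartic
O((log n)^2) is asymptotically smaller; O(n^4) grows faster


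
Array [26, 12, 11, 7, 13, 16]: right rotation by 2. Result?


Right rotate by 2: [13, 16, 26, 12, 11, 7]


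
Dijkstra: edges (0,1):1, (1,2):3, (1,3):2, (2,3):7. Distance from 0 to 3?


Dijkstra from 0:
Distances: {0: 0, 1: 1, 2: 4, 3: 3}
Shortest distance to 3 = 3, path = [0, 1, 3]


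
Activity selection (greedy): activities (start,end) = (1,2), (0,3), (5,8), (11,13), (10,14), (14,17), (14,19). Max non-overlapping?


Greedy: pick earliest-ending, then skip overlaps.
Selected (4 activities): [(1, 2), (5, 8), (11, 13), (14, 17)]


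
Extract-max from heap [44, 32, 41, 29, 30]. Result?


Max = 44
Replace root with last, heapify down
Resulting heap: [41, 32, 30, 29]


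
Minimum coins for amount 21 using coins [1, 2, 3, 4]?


dp[0]=0; dp[i]=1+min(dp[i-c] for c in coins)
...dp[16]=4, dp[17]=5, dp[18]=5, dp[19]=5, dp[20]=5, dp[21]=6
Minimum coins for 21 = 6


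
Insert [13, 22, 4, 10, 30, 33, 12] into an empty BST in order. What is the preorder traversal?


Root = 13; build tree by BST insertion.
Preorder traversal: [13, 4, 10, 12, 22, 30, 33]


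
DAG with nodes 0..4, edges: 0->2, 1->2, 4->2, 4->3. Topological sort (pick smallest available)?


Kahn's algorithm, process smallest node first
Order: [0, 1, 4, 2, 3]


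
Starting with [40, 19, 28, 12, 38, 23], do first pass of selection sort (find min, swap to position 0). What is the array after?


After one pass: [12, 19, 28, 40, 38, 23]


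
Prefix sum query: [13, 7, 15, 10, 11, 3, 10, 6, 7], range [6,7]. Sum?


Prefix sums: [0, 13, 20, 35, 45, 56, 59, 69, 75, 82]
Sum[6..7] = prefix[8] - prefix[6] = 75 - 59 = 16


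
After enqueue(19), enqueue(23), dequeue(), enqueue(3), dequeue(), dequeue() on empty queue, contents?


enqueue(19) -> [19]
enqueue(23) -> [19, 23]
dequeue() returns 19 -> [23]
enqueue(3) -> [23, 3]
dequeue() returns 23 -> [3]
dequeue() returns 3 -> []
Final queue (front to back): []


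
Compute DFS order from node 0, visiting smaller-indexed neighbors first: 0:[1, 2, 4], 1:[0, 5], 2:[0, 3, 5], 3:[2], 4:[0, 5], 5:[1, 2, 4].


DFS stack-based: start with [0]
Visit order: [0, 1, 5, 2, 3, 4]


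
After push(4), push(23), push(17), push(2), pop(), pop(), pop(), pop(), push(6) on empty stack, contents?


push(4) -> [4]
push(23) -> [4, 23]
push(17) -> [4, 23, 17]
push(2) -> [4, 23, 17, 2]
pop() returns 2 -> [4, 23, 17]
pop() returns 17 -> [4, 23]
pop() returns 23 -> [4]
pop() returns 4 -> []
push(6) -> [6]
Final stack (bottom to top): [6]


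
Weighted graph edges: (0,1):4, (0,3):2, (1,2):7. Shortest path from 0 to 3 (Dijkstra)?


Dijkstra from 0:
Distances: {0: 0, 1: 4, 2: 11, 3: 2}
Shortest distance to 3 = 2, path = [0, 3]


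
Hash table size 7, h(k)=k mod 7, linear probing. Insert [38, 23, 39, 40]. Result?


Insertions: 38->slot 3; 23->slot 2; 39->slot 4; 40->slot 5
Table: [None, None, 23, 38, 39, 40, None]


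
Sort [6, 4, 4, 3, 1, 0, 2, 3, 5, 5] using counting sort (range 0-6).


Count array: [1, 1, 1, 2, 2, 2, 1]
Reconstruct: [0, 1, 2, 3, 3, 4, 4, 5, 5, 6]


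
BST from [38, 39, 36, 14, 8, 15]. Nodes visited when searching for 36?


BST root = 38
Search for 36: compare at each node
Path: [38, 36]


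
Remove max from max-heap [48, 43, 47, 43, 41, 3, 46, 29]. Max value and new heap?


Max = 48
Replace root with last, heapify down
Resulting heap: [47, 43, 46, 43, 41, 3, 29]


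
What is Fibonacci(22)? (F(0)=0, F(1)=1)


F(n)=F(n-1)+F(n-2)
...F(20)=6765, F(21)=10946, F(22)=17711


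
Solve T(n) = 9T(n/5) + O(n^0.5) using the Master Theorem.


a=9, b=5, c=0.5. log_5(9)=1.365 > c=0.5. Case 1: O(n^log_b(a)) = O(n^1.365)
Complexity: O(n^1.365)


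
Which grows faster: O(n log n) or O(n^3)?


linearithmic grows slower than cubic
O(n log n) is asymptotically smaller; O(n^3) grows faster


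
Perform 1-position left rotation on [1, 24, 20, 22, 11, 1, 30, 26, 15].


Left rotate by 1: [24, 20, 22, 11, 1, 30, 26, 15, 1]


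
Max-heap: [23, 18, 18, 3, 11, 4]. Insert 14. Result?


Append 14: [23, 18, 18, 3, 11, 4, 14]
Bubble up: no swaps needed
Result: [23, 18, 18, 3, 11, 4, 14]


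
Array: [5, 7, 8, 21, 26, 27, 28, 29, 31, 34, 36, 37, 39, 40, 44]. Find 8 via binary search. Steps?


Search for 8:
[0,14] mid=7 arr[7]=29
[0,6] mid=3 arr[3]=21
[0,2] mid=1 arr[1]=7
[2,2] mid=2 arr[2]=8
Total: 4 comparisons


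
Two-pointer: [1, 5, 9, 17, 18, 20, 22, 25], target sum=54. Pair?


Two pointers: lo=0, hi=7
No pair sums to 54


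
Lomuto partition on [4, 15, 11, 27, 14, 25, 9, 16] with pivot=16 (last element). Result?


Elements <= 16 go left of pivot.
Result: [4, 15, 11, 14, 9, 16, 27, 25], pivot at index 5


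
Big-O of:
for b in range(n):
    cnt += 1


Per nesting level: O(n) = O(n)
Complexity: O(n)


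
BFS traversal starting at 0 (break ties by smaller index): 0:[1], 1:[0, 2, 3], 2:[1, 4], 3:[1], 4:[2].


BFS queue: start with [0]
Visit order: [0, 1, 2, 3, 4]


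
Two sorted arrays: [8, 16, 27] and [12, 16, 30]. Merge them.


Compare heads, take smaller each step.
Merged: [8, 12, 16, 16, 27, 30]


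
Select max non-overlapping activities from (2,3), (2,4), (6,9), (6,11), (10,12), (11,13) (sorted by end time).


Greedy: pick earliest-ending, then skip overlaps.
Selected (3 activities): [(2, 3), (6, 9), (10, 12)]


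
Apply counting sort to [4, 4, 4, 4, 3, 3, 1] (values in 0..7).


Count array: [0, 1, 0, 2, 4, 0, 0, 0]
Reconstruct: [1, 3, 3, 4, 4, 4, 4]


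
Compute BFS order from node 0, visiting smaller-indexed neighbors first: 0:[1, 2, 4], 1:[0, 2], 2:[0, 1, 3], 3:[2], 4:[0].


BFS queue: start with [0]
Visit order: [0, 1, 2, 4, 3]


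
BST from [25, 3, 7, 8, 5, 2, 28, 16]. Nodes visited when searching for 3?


BST root = 25
Search for 3: compare at each node
Path: [25, 3]


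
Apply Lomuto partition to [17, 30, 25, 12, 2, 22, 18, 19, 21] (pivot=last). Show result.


Elements <= 21 go left of pivot.
Result: [17, 12, 2, 18, 19, 21, 30, 25, 22], pivot at index 5


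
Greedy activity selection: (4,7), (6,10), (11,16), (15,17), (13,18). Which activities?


Greedy: pick earliest-ending, then skip overlaps.
Selected (2 activities): [(4, 7), (11, 16)]


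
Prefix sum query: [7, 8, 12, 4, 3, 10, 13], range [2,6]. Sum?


Prefix sums: [0, 7, 15, 27, 31, 34, 44, 57]
Sum[2..6] = prefix[7] - prefix[2] = 57 - 15 = 42


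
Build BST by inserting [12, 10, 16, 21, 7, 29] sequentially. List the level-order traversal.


Root = 12; build tree by BST insertion.
Level-Order traversal: [12, 10, 16, 7, 21, 29]


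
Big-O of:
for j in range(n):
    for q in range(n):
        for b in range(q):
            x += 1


Per nesting level: O(n) * O(n) * O(n) [triangular over q] = O(n^3)
Complexity: O(n^3)


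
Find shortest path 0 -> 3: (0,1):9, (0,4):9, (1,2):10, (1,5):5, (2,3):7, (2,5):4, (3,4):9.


Dijkstra from 0:
Distances: {0: 0, 1: 9, 2: 18, 3: 18, 4: 9, 5: 14}
Shortest distance to 3 = 18, path = [0, 4, 3]


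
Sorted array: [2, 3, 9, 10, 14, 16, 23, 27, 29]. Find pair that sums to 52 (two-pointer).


Two pointers: lo=0, hi=8
Found pair: (23, 29) summing to 52


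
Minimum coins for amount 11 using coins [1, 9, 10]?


dp[0]=0; dp[i]=1+min(dp[i-c] for c in coins)
...dp[6]=6, dp[7]=7, dp[8]=8, dp[9]=1, dp[10]=1, dp[11]=2
Minimum coins for 11 = 2


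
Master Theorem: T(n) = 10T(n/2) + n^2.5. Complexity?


a=10, b=2, c=2.5. log_2(10)=3.322 > c=2.5. Case 1: O(n^log_b(a)) = O(n^3.322)
Complexity: O(n^3.322)


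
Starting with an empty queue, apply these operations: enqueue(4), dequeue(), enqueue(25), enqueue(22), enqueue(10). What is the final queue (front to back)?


enqueue(4) -> [4]
dequeue() returns 4 -> []
enqueue(25) -> [25]
enqueue(22) -> [25, 22]
enqueue(10) -> [25, 22, 10]
Final queue (front to back): [25, 22, 10]


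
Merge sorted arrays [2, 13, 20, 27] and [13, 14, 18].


Compare heads, take smaller each step.
Merged: [2, 13, 13, 14, 18, 20, 27]


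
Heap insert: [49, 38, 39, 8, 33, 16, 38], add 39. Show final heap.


Append 39: [49, 38, 39, 8, 33, 16, 38, 39]
Bubble up: swap idx 7(39) with idx 3(8); swap idx 3(39) with idx 1(38)
Result: [49, 39, 39, 38, 33, 16, 38, 8]


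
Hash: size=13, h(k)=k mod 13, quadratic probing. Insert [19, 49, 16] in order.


Insertions: 19->slot 6; 49->slot 10; 16->slot 3
Table: [None, None, None, 16, None, None, 19, None, None, None, 49, None, None]


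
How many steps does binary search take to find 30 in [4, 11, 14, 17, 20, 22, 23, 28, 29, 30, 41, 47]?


Search for 30:
[0,11] mid=5 arr[5]=22
[6,11] mid=8 arr[8]=29
[9,11] mid=10 arr[10]=41
[9,9] mid=9 arr[9]=30
Total: 4 comparisons


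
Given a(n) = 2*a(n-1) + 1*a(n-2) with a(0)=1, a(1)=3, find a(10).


Build bottom-up:
...a(8)=1393, a(9)=3363, a(10)=2*3363+1*1393=8119


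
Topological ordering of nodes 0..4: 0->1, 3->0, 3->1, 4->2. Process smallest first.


Kahn's algorithm, process smallest node first
Order: [3, 0, 1, 4, 2]


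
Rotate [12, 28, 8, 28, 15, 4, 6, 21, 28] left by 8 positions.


Left rotate by 8: [28, 12, 28, 8, 28, 15, 4, 6, 21]


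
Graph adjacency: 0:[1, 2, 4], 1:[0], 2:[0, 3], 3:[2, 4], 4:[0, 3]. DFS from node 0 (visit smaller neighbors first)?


DFS stack-based: start with [0]
Visit order: [0, 1, 2, 3, 4]


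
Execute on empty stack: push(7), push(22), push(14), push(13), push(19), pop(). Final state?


push(7) -> [7]
push(22) -> [7, 22]
push(14) -> [7, 22, 14]
push(13) -> [7, 22, 14, 13]
push(19) -> [7, 22, 14, 13, 19]
pop() returns 19 -> [7, 22, 14, 13]
Final stack (bottom to top): [7, 22, 14, 13]


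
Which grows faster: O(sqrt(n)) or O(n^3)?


sublinear grows slower than cubic
O(sqrt(n)) is asymptotically smaller; O(n^3) grows faster


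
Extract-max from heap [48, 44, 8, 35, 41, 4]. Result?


Max = 48
Replace root with last, heapify down
Resulting heap: [44, 41, 8, 35, 4]


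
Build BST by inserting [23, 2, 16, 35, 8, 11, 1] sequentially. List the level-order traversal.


Root = 23; build tree by BST insertion.
Level-Order traversal: [23, 2, 35, 1, 16, 8, 11]


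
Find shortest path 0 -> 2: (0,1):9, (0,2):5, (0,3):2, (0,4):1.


Dijkstra from 0:
Distances: {0: 0, 1: 9, 2: 5, 3: 2, 4: 1}
Shortest distance to 2 = 5, path = [0, 2]


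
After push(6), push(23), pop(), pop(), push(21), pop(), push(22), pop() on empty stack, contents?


push(6) -> [6]
push(23) -> [6, 23]
pop() returns 23 -> [6]
pop() returns 6 -> []
push(21) -> [21]
pop() returns 21 -> []
push(22) -> [22]
pop() returns 22 -> []
Final stack (bottom to top): []


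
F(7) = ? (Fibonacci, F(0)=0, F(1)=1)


F(n)=F(n-1)+F(n-2)
...F(5)=5, F(6)=8, F(7)=13


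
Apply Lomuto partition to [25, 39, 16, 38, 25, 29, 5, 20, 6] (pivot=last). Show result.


Elements <= 6 go left of pivot.
Result: [5, 6, 16, 38, 25, 29, 25, 20, 39], pivot at index 1


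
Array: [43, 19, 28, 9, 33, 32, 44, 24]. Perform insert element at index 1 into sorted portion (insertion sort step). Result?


After one pass: [19, 43, 28, 9, 33, 32, 44, 24]


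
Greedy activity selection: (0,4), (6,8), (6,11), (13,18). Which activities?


Greedy: pick earliest-ending, then skip overlaps.
Selected (3 activities): [(0, 4), (6, 8), (13, 18)]


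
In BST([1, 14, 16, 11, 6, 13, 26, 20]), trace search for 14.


BST root = 1
Search for 14: compare at each node
Path: [1, 14]


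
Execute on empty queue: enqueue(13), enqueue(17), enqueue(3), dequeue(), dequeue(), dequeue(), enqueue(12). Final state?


enqueue(13) -> [13]
enqueue(17) -> [13, 17]
enqueue(3) -> [13, 17, 3]
dequeue() returns 13 -> [17, 3]
dequeue() returns 17 -> [3]
dequeue() returns 3 -> []
enqueue(12) -> [12]
Final queue (front to back): [12]


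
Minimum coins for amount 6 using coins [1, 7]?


dp[0]=0; dp[i]=1+min(dp[i-c] for c in coins)
...dp[1]=1, dp[2]=2, dp[3]=3, dp[4]=4, dp[5]=5, dp[6]=6
Minimum coins for 6 = 6


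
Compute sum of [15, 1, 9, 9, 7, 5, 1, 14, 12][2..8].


Prefix sums: [0, 15, 16, 25, 34, 41, 46, 47, 61, 73]
Sum[2..8] = prefix[9] - prefix[2] = 73 - 16 = 57


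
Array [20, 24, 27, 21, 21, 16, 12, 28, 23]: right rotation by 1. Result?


Right rotate by 1: [23, 20, 24, 27, 21, 21, 16, 12, 28]


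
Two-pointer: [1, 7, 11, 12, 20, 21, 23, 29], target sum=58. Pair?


Two pointers: lo=0, hi=7
No pair sums to 58


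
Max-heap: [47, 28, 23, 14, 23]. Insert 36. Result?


Append 36: [47, 28, 23, 14, 23, 36]
Bubble up: swap idx 5(36) with idx 2(23)
Result: [47, 28, 36, 14, 23, 23]


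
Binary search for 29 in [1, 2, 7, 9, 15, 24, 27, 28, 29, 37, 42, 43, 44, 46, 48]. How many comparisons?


Search for 29:
[0,14] mid=7 arr[7]=28
[8,14] mid=11 arr[11]=43
[8,10] mid=9 arr[9]=37
[8,8] mid=8 arr[8]=29
Total: 4 comparisons


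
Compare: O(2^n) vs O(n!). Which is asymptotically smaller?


exponential grows slower than factorial
O(2^n) is asymptotically smaller; O(n!) grows faster


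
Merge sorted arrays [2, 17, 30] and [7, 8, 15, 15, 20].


Compare heads, take smaller each step.
Merged: [2, 7, 8, 15, 15, 17, 20, 30]


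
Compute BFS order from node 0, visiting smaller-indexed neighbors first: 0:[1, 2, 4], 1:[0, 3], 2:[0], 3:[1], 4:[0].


BFS queue: start with [0]
Visit order: [0, 1, 2, 4, 3]


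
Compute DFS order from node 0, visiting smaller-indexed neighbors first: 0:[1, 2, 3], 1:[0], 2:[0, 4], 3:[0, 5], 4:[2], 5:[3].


DFS stack-based: start with [0]
Visit order: [0, 1, 2, 4, 3, 5]


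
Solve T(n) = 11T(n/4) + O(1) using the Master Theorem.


a=11, b=4, c=0. log_4(11)=1.730 > c=0. Case 1: O(n^log_b(a)) = O(n^1.730)
Complexity: O(n^1.730)


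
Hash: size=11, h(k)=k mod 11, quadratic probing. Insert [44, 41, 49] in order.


Insertions: 44->slot 0; 41->slot 8; 49->slot 5
Table: [44, None, None, None, None, 49, None, None, 41, None, None]


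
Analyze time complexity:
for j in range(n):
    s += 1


Per nesting level: O(n) = O(n)
Complexity: O(n)


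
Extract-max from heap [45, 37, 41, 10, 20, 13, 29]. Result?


Max = 45
Replace root with last, heapify down
Resulting heap: [41, 37, 29, 10, 20, 13]


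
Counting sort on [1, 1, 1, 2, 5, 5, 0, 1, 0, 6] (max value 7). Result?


Count array: [2, 4, 1, 0, 0, 2, 1, 0]
Reconstruct: [0, 0, 1, 1, 1, 1, 2, 5, 5, 6]


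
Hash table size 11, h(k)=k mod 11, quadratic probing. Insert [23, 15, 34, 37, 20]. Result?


Insertions: 23->slot 1; 15->slot 4; 34->slot 2; 37->slot 5; 20->slot 9
Table: [None, 23, 34, None, 15, 37, None, None, None, 20, None]


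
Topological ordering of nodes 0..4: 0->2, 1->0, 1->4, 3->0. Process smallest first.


Kahn's algorithm, process smallest node first
Order: [1, 3, 0, 2, 4]


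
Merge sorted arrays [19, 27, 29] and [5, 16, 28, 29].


Compare heads, take smaller each step.
Merged: [5, 16, 19, 27, 28, 29, 29]


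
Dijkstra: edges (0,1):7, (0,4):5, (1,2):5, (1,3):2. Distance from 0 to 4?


Dijkstra from 0:
Distances: {0: 0, 1: 7, 2: 12, 3: 9, 4: 5}
Shortest distance to 4 = 5, path = [0, 4]


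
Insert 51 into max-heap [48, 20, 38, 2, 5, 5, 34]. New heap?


Append 51: [48, 20, 38, 2, 5, 5, 34, 51]
Bubble up: swap idx 7(51) with idx 3(2); swap idx 3(51) with idx 1(20); swap idx 1(51) with idx 0(48)
Result: [51, 48, 38, 20, 5, 5, 34, 2]


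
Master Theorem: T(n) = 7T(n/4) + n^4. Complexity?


a=7, b=4, c=4. log_4(7)=1.404 < c=4. Case 3: O(n^c) = O(n^4)
Complexity: O(n^4)


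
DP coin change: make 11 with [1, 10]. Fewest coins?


dp[0]=0; dp[i]=1+min(dp[i-c] for c in coins)
...dp[6]=6, dp[7]=7, dp[8]=8, dp[9]=9, dp[10]=1, dp[11]=2
Minimum coins for 11 = 2


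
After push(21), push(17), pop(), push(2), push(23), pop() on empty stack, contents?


push(21) -> [21]
push(17) -> [21, 17]
pop() returns 17 -> [21]
push(2) -> [21, 2]
push(23) -> [21, 2, 23]
pop() returns 23 -> [21, 2]
Final stack (bottom to top): [21, 2]


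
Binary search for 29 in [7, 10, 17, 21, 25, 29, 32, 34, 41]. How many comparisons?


Search for 29:
[0,8] mid=4 arr[4]=25
[5,8] mid=6 arr[6]=32
[5,5] mid=5 arr[5]=29
Total: 3 comparisons


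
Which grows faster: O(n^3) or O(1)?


constant grows slower than cubic
O(1) is asymptotically smaller; O(n^3) grows faster


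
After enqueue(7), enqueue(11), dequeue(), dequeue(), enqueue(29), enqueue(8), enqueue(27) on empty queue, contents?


enqueue(7) -> [7]
enqueue(11) -> [7, 11]
dequeue() returns 7 -> [11]
dequeue() returns 11 -> []
enqueue(29) -> [29]
enqueue(8) -> [29, 8]
enqueue(27) -> [29, 8, 27]
Final queue (front to back): [29, 8, 27]


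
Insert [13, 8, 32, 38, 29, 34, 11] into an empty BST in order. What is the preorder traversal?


Root = 13; build tree by BST insertion.
Preorder traversal: [13, 8, 11, 32, 29, 38, 34]


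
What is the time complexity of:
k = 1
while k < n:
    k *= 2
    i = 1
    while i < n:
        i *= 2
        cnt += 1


Per nesting level: O(log n) * O(log n) = O((log n)^2)
Complexity: O((log n)^2)


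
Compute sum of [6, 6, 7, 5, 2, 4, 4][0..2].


Prefix sums: [0, 6, 12, 19, 24, 26, 30, 34]
Sum[0..2] = prefix[3] - prefix[0] = 19 - 0 = 19


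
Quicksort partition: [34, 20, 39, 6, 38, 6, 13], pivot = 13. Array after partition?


Elements <= 13 go left of pivot.
Result: [6, 6, 13, 34, 38, 20, 39], pivot at index 2


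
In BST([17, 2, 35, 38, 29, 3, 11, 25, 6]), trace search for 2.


BST root = 17
Search for 2: compare at each node
Path: [17, 2]


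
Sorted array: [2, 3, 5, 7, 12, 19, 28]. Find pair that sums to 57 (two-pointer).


Two pointers: lo=0, hi=6
No pair sums to 57


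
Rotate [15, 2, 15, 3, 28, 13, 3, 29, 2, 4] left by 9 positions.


Left rotate by 9: [4, 15, 2, 15, 3, 28, 13, 3, 29, 2]


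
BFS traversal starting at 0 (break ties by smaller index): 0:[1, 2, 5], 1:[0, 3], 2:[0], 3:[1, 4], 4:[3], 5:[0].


BFS queue: start with [0]
Visit order: [0, 1, 2, 5, 3, 4]


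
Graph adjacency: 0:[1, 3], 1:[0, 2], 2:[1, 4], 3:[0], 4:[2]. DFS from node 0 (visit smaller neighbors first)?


DFS stack-based: start with [0]
Visit order: [0, 1, 2, 4, 3]


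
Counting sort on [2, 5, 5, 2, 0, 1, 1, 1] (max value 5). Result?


Count array: [1, 3, 2, 0, 0, 2]
Reconstruct: [0, 1, 1, 1, 2, 2, 5, 5]


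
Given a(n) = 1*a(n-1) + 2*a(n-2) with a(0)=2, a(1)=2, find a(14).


Build bottom-up:
...a(12)=5462, a(13)=10922, a(14)=1*10922+2*5462=21846


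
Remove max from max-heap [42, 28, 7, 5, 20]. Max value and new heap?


Max = 42
Replace root with last, heapify down
Resulting heap: [28, 20, 7, 5]


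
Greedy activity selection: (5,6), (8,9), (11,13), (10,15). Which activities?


Greedy: pick earliest-ending, then skip overlaps.
Selected (3 activities): [(5, 6), (8, 9), (11, 13)]


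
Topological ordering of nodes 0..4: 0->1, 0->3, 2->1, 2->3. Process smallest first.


Kahn's algorithm, process smallest node first
Order: [0, 2, 1, 3, 4]


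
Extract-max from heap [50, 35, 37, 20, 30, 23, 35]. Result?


Max = 50
Replace root with last, heapify down
Resulting heap: [37, 35, 35, 20, 30, 23]


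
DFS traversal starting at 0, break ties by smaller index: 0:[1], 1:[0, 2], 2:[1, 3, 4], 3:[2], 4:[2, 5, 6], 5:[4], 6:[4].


DFS stack-based: start with [0]
Visit order: [0, 1, 2, 3, 4, 5, 6]


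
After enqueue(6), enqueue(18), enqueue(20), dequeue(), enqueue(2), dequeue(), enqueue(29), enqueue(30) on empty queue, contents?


enqueue(6) -> [6]
enqueue(18) -> [6, 18]
enqueue(20) -> [6, 18, 20]
dequeue() returns 6 -> [18, 20]
enqueue(2) -> [18, 20, 2]
dequeue() returns 18 -> [20, 2]
enqueue(29) -> [20, 2, 29]
enqueue(30) -> [20, 2, 29, 30]
Final queue (front to back): [20, 2, 29, 30]


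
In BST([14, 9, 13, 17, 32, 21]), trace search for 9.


BST root = 14
Search for 9: compare at each node
Path: [14, 9]


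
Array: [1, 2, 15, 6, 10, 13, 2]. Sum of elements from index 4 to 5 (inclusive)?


Prefix sums: [0, 1, 3, 18, 24, 34, 47, 49]
Sum[4..5] = prefix[6] - prefix[4] = 47 - 24 = 23


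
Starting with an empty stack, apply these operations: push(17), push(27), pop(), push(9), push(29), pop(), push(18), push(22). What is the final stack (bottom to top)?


push(17) -> [17]
push(27) -> [17, 27]
pop() returns 27 -> [17]
push(9) -> [17, 9]
push(29) -> [17, 9, 29]
pop() returns 29 -> [17, 9]
push(18) -> [17, 9, 18]
push(22) -> [17, 9, 18, 22]
Final stack (bottom to top): [17, 9, 18, 22]


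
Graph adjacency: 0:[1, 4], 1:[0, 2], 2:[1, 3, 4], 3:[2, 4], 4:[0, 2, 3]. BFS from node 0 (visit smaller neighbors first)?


BFS queue: start with [0]
Visit order: [0, 1, 4, 2, 3]


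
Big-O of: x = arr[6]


Analysis: constant-time operation, no loop
Complexity: O(1)


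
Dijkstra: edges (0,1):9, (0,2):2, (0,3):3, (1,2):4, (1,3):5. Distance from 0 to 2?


Dijkstra from 0:
Distances: {0: 0, 1: 6, 2: 2, 3: 3}
Shortest distance to 2 = 2, path = [0, 2]


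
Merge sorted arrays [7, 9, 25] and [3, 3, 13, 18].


Compare heads, take smaller each step.
Merged: [3, 3, 7, 9, 13, 18, 25]
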